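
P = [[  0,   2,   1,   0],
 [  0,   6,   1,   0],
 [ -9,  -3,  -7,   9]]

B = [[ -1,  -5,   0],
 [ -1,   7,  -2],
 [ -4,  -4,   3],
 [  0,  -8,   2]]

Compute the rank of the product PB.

First compute PB:
[[ -6,  10,  -1],
 [-10,  38,  -9],
 [ 40, -20,   3]]
Now row reduce the product.
R2 ← R2 − (5/3)·R1: [0, 64/3, -22/3]
R3 ← R3 + (20/3)·R1: [0, 140/3, -11/3]
R3 ← R3 − (35/16)·R2: [0, 0, 99/8]
3 nonzero rows, so rank(PB) = 3.

3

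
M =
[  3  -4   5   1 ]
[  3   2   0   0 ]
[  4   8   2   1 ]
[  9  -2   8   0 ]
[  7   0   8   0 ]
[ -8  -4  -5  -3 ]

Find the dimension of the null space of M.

Row reduce to echelon form.
R2 ← R2 − R1: [0, 6, -5, -1]
R3 ← R3 − (4/3)·R1: [0, 40/3, -14/3, -1/3]
R4 ← R4 − (3)·R1: [0, 10, -7, -3]
R5 ← R5 − (7/3)·R1: [0, 28/3, -11/3, -7/3]
R6 ← R6 + (8/3)·R1: [0, -44/3, 25/3, -1/3]
R3 ← R3 − (20/9)·R2: [0, 0, 58/9, 17/9]
R4 ← R4 − (5/3)·R2: [0, 0, 4/3, -4/3]
R5 ← R5 − (14/9)·R2: [0, 0, 37/9, -7/9]
R6 ← R6 + (22/9)·R2: [0, 0, -35/9, -25/9]
R4 ← R4 − (6/29)·R3: [0, 0, 0, -50/29]
R5 ← R5 − (37/58)·R3: [0, 0, 0, -115/58]
R6 ← R6 + (35/58)·R3: [0, 0, 0, -95/58]
R5 ← R5 − (23/20)·R4: [0, 0, 0, 0]
R6 ← R6 − (19/20)·R4: [0, 0, 0, 0]
4 nonzero rows, so rank(M) = 4.
M has 4 columns; by rank–nullity, nullity = 4 − 4 = 0.

0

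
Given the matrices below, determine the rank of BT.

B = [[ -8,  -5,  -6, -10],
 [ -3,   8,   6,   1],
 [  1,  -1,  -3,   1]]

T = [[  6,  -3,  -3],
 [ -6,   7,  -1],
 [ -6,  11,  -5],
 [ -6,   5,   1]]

First compute BT:
[[ 78, -127,  49],
 [-108, 136, -28],
 [ 24, -38,  14]]
Now row reduce the product.
R2 ← R2 + (18/13)·R1: [0, -518/13, 518/13]
R3 ← R3 − (4/13)·R1: [0, 14/13, -14/13]
R3 ← R3 + (1/37)·R2: [0, 0, 0]
2 nonzero rows, so rank(BT) = 2.

2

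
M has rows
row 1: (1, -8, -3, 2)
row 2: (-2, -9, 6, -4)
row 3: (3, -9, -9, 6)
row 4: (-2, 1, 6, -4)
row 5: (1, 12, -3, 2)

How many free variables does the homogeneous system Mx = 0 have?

2

Row reduce to echelon form.
R2 ← R2 + (2)·R1: [0, -25, 0, 0]
R3 ← R3 − (3)·R1: [0, 15, 0, 0]
R4 ← R4 + (2)·R1: [0, -15, 0, 0]
R5 ← R5 − R1: [0, 20, 0, 0]
R3 ← R3 + (3/5)·R2: [0, 0, 0, 0]
R4 ← R4 − (3/5)·R2: [0, 0, 0, 0]
R5 ← R5 + (4/5)·R2: [0, 0, 0, 0]
2 nonzero rows, so rank(M) = 2.
M has 4 columns; by rank–nullity, nullity = 4 − 2 = 2.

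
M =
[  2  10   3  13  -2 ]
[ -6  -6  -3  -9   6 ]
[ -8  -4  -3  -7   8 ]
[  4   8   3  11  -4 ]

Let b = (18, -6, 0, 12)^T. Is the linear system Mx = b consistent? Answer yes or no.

Row reduce the augmented matrix [M | b].
R2 ← R2 + (3)·R1: [0, 24, 6, 30, 0, 48]
R3 ← R3 + (4)·R1: [0, 36, 9, 45, 0, 72]
R4 ← R4 − (2)·R1: [0, -12, -3, -15, 0, -24]
R3 ← R3 − (3/2)·R2: [0, 0, 0, 0, 0, 0]
R4 ← R4 + (1/2)·R2: [0, 0, 0, 0, 0, 0]
The echelon form has 2 nonzero rows, and every pivot lies in the first 5 columns, so rank(M) = rank([M|b]) = 2.
The system is consistent.

yes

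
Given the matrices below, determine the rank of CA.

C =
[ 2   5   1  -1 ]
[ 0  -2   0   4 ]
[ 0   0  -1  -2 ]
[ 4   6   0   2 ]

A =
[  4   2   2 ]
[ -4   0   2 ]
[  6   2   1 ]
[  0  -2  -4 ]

2

First compute CA:
[[ -6,   8,  19],
 [  8,  -8, -20],
 [ -6,   2,   7],
 [ -8,   4,  12]]
Now row reduce the product.
R2 ← R2 + (4/3)·R1: [0, 8/3, 16/3]
R3 ← R3 − R1: [0, -6, -12]
R4 ← R4 − (4/3)·R1: [0, -20/3, -40/3]
R3 ← R3 + (9/4)·R2: [0, 0, 0]
R4 ← R4 + (5/2)·R2: [0, 0, 0]
2 nonzero rows, so rank(CA) = 2.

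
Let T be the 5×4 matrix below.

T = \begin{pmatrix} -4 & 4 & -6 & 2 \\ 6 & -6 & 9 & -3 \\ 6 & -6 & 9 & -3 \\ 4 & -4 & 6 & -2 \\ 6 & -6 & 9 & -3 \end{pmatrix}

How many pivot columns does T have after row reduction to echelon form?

Row reduce to echelon form.
R2 ← R2 + (3/2)·R1: [0, 0, 0, 0]
R3 ← R3 + (3/2)·R1: [0, 0, 0, 0]
R4 ← R4 + R1: [0, 0, 0, 0]
R5 ← R5 + (3/2)·R1: [0, 0, 0, 0]
Echelon form has 1 nonzero row, so rank(T) = 1.
Each nonzero row contributes one pivot column: 1 pivot columns.

1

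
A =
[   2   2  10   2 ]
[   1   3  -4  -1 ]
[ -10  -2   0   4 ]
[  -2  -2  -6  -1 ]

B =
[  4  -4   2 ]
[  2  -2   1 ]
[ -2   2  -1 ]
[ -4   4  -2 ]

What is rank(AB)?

First compute AB:
[[-16,  16,  -8],
 [ 22, -22,  11],
 [-60,  60, -30],
 [  4,  -4,   2]]
Now row reduce the product.
R2 ← R2 + (11/8)·R1: [0, 0, 0]
R3 ← R3 − (15/4)·R1: [0, 0, 0]
R4 ← R4 + (1/4)·R1: [0, 0, 0]
1 nonzero row, so rank(AB) = 1.

1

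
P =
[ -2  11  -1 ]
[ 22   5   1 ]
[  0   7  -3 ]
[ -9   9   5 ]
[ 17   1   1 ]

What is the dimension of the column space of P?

Row reduce to echelon form.
R2 ← R2 + (11)·R1: [0, 126, -10]
R4 ← R4 − (9/2)·R1: [0, -81/2, 19/2]
R5 ← R5 + (17/2)·R1: [0, 189/2, -15/2]
R3 ← R3 − (1/18)·R2: [0, 0, -22/9]
R4 ← R4 + (9/28)·R2: [0, 0, 44/7]
R5 ← R5 − (3/4)·R2: [0, 0, 0]
R4 ← R4 + (18/7)·R3: [0, 0, 0]
Echelon form has 3 nonzero rows, so rank(P) = 3.
The column space has dimension equal to the rank: 3.

3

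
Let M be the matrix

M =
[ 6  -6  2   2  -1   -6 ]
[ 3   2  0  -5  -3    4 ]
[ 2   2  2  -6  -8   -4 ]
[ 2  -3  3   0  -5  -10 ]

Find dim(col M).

4

Row reduce to echelon form.
R2 ← R2 − (1/2)·R1: [0, 5, -1, -6, -5/2, 7]
R3 ← R3 − (1/3)·R1: [0, 4, 4/3, -20/3, -23/3, -2]
R4 ← R4 − (1/3)·R1: [0, -1, 7/3, -2/3, -14/3, -8]
R3 ← R3 − (4/5)·R2: [0, 0, 32/15, -28/15, -17/3, -38/5]
R4 ← R4 + (1/5)·R2: [0, 0, 32/15, -28/15, -31/6, -33/5]
R4 ← R4 − R3: [0, 0, 0, 0, 1/2, 1]
Echelon form has 4 nonzero rows, so rank(M) = 4.
The column space has dimension equal to the rank: 4.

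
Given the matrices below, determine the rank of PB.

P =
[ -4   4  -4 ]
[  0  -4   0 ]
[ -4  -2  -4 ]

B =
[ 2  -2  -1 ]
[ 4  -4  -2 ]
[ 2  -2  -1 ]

First compute PB:
[[  0,   0,   0],
 [-16,  16,   8],
 [-24,  24,  12]]
Now row reduce the product.
Swap R1 ↔ R2
R3 ← R3 − (3/2)·R1: [0, 0, 0]
1 nonzero row, so rank(PB) = 1.

1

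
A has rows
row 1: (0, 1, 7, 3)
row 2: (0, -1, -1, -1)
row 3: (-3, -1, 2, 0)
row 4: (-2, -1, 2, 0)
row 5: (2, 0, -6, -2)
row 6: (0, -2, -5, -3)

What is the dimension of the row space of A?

3

Row reduce to echelon form.
Swap R1 ↔ R3
R4 ← R4 − (2/3)·R1: [0, -1/3, 2/3, 0]
R5 ← R5 + (2/3)·R1: [0, -2/3, -14/3, -2]
R3 ← R3 + R2: [0, 0, 6, 2]
R4 ← R4 − (1/3)·R2: [0, 0, 1, 1/3]
R5 ← R5 − (2/3)·R2: [0, 0, -4, -4/3]
R6 ← R6 − (2)·R2: [0, 0, -3, -1]
R4 ← R4 − (1/6)·R3: [0, 0, 0, 0]
R5 ← R5 + (2/3)·R3: [0, 0, 0, 0]
R6 ← R6 + (1/2)·R3: [0, 0, 0, 0]
Echelon form has 3 nonzero rows, so rank(A) = 3.
The row space has dimension equal to the rank: 3.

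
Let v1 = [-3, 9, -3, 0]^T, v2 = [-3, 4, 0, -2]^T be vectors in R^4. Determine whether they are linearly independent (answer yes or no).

Form the matrix with these vectors as rows and row reduce.
R2 ← R2 − R1: [0, -5, 3, -2]
2 nonzero rows, so the 2 vectors span a space of dimension 2.
Since 2 = 2, the vectors are linearly independent.

yes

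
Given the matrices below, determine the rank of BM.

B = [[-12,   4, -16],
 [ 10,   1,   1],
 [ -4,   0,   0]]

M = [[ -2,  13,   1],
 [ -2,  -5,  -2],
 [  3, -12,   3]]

3

First compute BM:
[[-32,  16, -68],
 [-19, 113,  11],
 [  8, -52,  -4]]
Now row reduce the product.
R2 ← R2 − (19/32)·R1: [0, 207/2, 411/8]
R3 ← R3 + (1/4)·R1: [0, -48, -21]
R3 ← R3 + (32/69)·R2: [0, 0, 65/23]
3 nonzero rows, so rank(BM) = 3.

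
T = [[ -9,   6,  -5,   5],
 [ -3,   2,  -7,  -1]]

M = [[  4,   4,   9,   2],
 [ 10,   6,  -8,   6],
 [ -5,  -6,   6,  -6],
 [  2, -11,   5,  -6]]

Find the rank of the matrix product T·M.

2

First compute TM:
[[ 59, -25, -134,  18],
 [ 41,  53, -90,  54]]
Now row reduce the product.
R2 ← R2 − (41/59)·R1: [0, 4152/59, 184/59, 2448/59]
2 nonzero rows, so rank(TM) = 2.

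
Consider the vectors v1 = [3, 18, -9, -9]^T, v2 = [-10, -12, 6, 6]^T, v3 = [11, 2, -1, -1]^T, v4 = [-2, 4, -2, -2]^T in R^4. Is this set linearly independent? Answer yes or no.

no

Form the matrix with these vectors as rows and row reduce.
R2 ← R2 + (10/3)·R1: [0, 48, -24, -24]
R3 ← R3 − (11/3)·R1: [0, -64, 32, 32]
R4 ← R4 + (2/3)·R1: [0, 16, -8, -8]
R3 ← R3 + (4/3)·R2: [0, 0, 0, 0]
R4 ← R4 − (1/3)·R2: [0, 0, 0, 0]
2 nonzero rows, so the 4 vectors span a space of dimension 2.
Since 2 < 4, the vectors are linearly dependent.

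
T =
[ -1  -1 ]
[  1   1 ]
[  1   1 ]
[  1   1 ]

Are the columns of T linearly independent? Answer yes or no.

Row reduce T to echelon form.
R2 ← R2 + R1: [0, 0]
R3 ← R3 + R1: [0, 0]
R4 ← R4 + R1: [0, 0]
1 pivot among 2 columns.
Only 1 < 2 pivot columns, so the columns are linearly dependent.

no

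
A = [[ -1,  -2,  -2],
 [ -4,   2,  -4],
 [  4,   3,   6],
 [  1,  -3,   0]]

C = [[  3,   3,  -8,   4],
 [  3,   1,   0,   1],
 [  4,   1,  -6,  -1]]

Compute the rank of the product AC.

2

First compute AC:
[[-17,  -7,  20,  -4],
 [-22, -14,  56, -10],
 [ 45,  21, -68,  13],
 [ -6,   0,  -8,   1]]
Now row reduce the product.
R2 ← R2 − (22/17)·R1: [0, -84/17, 512/17, -82/17]
R3 ← R3 + (45/17)·R1: [0, 42/17, -256/17, 41/17]
R4 ← R4 − (6/17)·R1: [0, 42/17, -256/17, 41/17]
R3 ← R3 + (1/2)·R2: [0, 0, 0, 0]
R4 ← R4 + (1/2)·R2: [0, 0, 0, 0]
2 nonzero rows, so rank(AC) = 2.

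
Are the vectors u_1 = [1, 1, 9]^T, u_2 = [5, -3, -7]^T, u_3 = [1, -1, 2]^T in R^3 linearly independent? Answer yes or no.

yes

Form the matrix with these vectors as rows and row reduce.
R2 ← R2 − (5)·R1: [0, -8, -52]
R3 ← R3 − R1: [0, -2, -7]
R3 ← R3 − (1/4)·R2: [0, 0, 6]
3 nonzero rows, so the 3 vectors span a space of dimension 3.
Since 3 = 3, the vectors are linearly independent.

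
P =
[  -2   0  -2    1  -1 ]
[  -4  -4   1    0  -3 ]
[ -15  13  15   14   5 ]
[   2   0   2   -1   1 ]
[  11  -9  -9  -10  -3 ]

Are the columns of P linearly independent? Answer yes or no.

no

Row reduce P to echelon form.
R2 ← R2 − (2)·R1: [0, -4, 5, -2, -1]
R3 ← R3 − (15/2)·R1: [0, 13, 30, 13/2, 25/2]
R4 ← R4 + R1: [0, 0, 0, 0, 0]
R5 ← R5 + (11/2)·R1: [0, -9, -20, -9/2, -17/2]
R3 ← R3 + (13/4)·R2: [0, 0, 185/4, 0, 37/4]
R5 ← R5 − (9/4)·R2: [0, 0, -125/4, 0, -25/4]
R5 ← R5 + (25/37)·R3: [0, 0, 0, 0, 0]
3 pivots among 5 columns.
Only 3 < 5 pivot columns, so the columns are linearly dependent.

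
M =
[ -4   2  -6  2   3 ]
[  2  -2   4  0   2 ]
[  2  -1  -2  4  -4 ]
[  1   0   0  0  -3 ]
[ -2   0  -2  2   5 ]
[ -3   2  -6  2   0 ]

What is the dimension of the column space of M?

Row reduce to echelon form.
R2 ← R2 + (1/2)·R1: [0, -1, 1, 1, 7/2]
R3 ← R3 + (1/2)·R1: [0, 0, -5, 5, -5/2]
R4 ← R4 + (1/4)·R1: [0, 1/2, -3/2, 1/2, -9/4]
R5 ← R5 − (1/2)·R1: [0, -1, 1, 1, 7/2]
R6 ← R6 − (3/4)·R1: [0, 1/2, -3/2, 1/2, -9/4]
R4 ← R4 + (1/2)·R2: [0, 0, -1, 1, -1/2]
R5 ← R5 − R2: [0, 0, 0, 0, 0]
R6 ← R6 + (1/2)·R2: [0, 0, -1, 1, -1/2]
R4 ← R4 − (1/5)·R3: [0, 0, 0, 0, 0]
R6 ← R6 − (1/5)·R3: [0, 0, 0, 0, 0]
Echelon form has 3 nonzero rows, so rank(M) = 3.
The column space has dimension equal to the rank: 3.

3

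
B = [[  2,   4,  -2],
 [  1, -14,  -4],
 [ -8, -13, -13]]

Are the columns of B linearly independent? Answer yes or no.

Row reduce B to echelon form.
R2 ← R2 − (1/2)·R1: [0, -16, -3]
R3 ← R3 + (4)·R1: [0, 3, -21]
R3 ← R3 + (3/16)·R2: [0, 0, -345/16]
3 pivots among 3 columns.
Every column is a pivot column, so the columns are linearly independent.

yes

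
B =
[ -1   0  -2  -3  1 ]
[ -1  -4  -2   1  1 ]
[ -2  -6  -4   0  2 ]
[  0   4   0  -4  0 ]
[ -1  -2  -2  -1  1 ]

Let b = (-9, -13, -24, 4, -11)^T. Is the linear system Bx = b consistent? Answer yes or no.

yes

Row reduce the augmented matrix [B | b].
R2 ← R2 − R1: [0, -4, 0, 4, 0, -4]
R3 ← R3 − (2)·R1: [0, -6, 0, 6, 0, -6]
R5 ← R5 − R1: [0, -2, 0, 2, 0, -2]
R3 ← R3 − (3/2)·R2: [0, 0, 0, 0, 0, 0]
R4 ← R4 + R2: [0, 0, 0, 0, 0, 0]
R5 ← R5 − (1/2)·R2: [0, 0, 0, 0, 0, 0]
The echelon form has 2 nonzero rows, and every pivot lies in the first 5 columns, so rank(B) = rank([B|b]) = 2.
The system is consistent.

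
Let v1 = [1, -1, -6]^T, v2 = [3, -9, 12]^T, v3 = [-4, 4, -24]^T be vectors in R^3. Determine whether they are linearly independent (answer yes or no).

yes

Form the matrix with these vectors as rows and row reduce.
R2 ← R2 − (3)·R1: [0, -6, 30]
R3 ← R3 + (4)·R1: [0, 0, -48]
3 nonzero rows, so the 3 vectors span a space of dimension 3.
Since 3 = 3, the vectors are linearly independent.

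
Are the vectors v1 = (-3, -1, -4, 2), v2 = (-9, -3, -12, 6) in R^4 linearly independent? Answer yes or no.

no

Form the matrix with these vectors as rows and row reduce.
R2 ← R2 − (3)·R1: [0, 0, 0, 0]
1 nonzero row, so the 2 vectors span a space of dimension 1.
Since 1 < 2, the vectors are linearly dependent.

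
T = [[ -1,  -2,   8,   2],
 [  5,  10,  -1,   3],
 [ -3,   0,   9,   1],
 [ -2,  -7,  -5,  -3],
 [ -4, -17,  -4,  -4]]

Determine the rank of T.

Row reduce to echelon form.
R2 ← R2 + (5)·R1: [0, 0, 39, 13]
R3 ← R3 − (3)·R1: [0, 6, -15, -5]
R4 ← R4 − (2)·R1: [0, -3, -21, -7]
R5 ← R5 − (4)·R1: [0, -9, -36, -12]
Swap R2 ↔ R3
R4 ← R4 + (1/2)·R2: [0, 0, -57/2, -19/2]
R5 ← R5 + (3/2)·R2: [0, 0, -117/2, -39/2]
R4 ← R4 + (19/26)·R3: [0, 0, 0, 0]
R5 ← R5 + (3/2)·R3: [0, 0, 0, 0]
Echelon form has 3 nonzero rows, so rank(T) = 3.

3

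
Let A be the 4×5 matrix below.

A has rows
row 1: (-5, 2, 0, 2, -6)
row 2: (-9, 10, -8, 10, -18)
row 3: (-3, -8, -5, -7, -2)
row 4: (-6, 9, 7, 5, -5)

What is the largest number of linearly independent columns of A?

Row reduce to echelon form.
R2 ← R2 − (9/5)·R1: [0, 32/5, -8, 32/5, -36/5]
R3 ← R3 − (3/5)·R1: [0, -46/5, -5, -41/5, 8/5]
R4 ← R4 − (6/5)·R1: [0, 33/5, 7, 13/5, 11/5]
R3 ← R3 + (23/16)·R2: [0, 0, -33/2, 1, -35/4]
R4 ← R4 − (33/32)·R2: [0, 0, 61/4, -4, 77/8]
R4 ← R4 + (61/66)·R3: [0, 0, 0, -203/66, 203/132]
Echelon form has 4 nonzero rows, so rank(A) = 4.
The rank gives the maximum number of linearly independent columns: 4.

4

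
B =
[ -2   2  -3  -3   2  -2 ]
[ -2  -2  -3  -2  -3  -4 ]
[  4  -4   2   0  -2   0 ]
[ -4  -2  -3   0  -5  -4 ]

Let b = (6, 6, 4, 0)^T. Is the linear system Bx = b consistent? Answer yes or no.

yes

Row reduce the augmented matrix [B | b].
R2 ← R2 − R1: [0, -4, 0, 1, -5, -2, 0]
R3 ← R3 + (2)·R1: [0, 0, -4, -6, 2, -4, 16]
R4 ← R4 − (2)·R1: [0, -6, 3, 6, -9, 0, -12]
R4 ← R4 − (3/2)·R2: [0, 0, 3, 9/2, -3/2, 3, -12]
R4 ← R4 + (3/4)·R3: [0, 0, 0, 0, 0, 0, 0]
The echelon form has 3 nonzero rows, and every pivot lies in the first 6 columns, so rank(B) = rank([B|b]) = 3.
The system is consistent.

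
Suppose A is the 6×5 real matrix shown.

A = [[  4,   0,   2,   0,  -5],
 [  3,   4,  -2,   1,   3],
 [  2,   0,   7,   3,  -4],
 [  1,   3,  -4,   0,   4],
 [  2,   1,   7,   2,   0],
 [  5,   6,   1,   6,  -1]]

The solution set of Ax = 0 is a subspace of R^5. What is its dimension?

1

Row reduce to echelon form.
R2 ← R2 − (3/4)·R1: [0, 4, -7/2, 1, 27/4]
R3 ← R3 − (1/2)·R1: [0, 0, 6, 3, -3/2]
R4 ← R4 − (1/4)·R1: [0, 3, -9/2, 0, 21/4]
R5 ← R5 − (1/2)·R1: [0, 1, 6, 2, 5/2]
R6 ← R6 − (5/4)·R1: [0, 6, -3/2, 6, 21/4]
R4 ← R4 − (3/4)·R2: [0, 0, -15/8, -3/4, 3/16]
R5 ← R5 − (1/4)·R2: [0, 0, 55/8, 7/4, 13/16]
R6 ← R6 − (3/2)·R2: [0, 0, 15/4, 9/2, -39/8]
R4 ← R4 + (5/16)·R3: [0, 0, 0, 3/16, -9/32]
R5 ← R5 − (55/48)·R3: [0, 0, 0, -27/16, 81/32]
R6 ← R6 − (5/8)·R3: [0, 0, 0, 21/8, -63/16]
R5 ← R5 + (9)·R4: [0, 0, 0, 0, 0]
R6 ← R6 − (14)·R4: [0, 0, 0, 0, 0]
4 nonzero rows, so rank(A) = 4.
A has 5 columns; by rank–nullity, nullity = 5 − 4 = 1.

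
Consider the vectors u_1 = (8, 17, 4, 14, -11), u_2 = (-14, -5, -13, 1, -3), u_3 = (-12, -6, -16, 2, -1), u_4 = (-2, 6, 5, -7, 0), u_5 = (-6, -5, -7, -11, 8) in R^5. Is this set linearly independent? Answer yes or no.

Form the matrix with these vectors as rows and row reduce.
R2 ← R2 + (7/4)·R1: [0, 99/4, -6, 51/2, -89/4]
R3 ← R3 + (3/2)·R1: [0, 39/2, -10, 23, -35/2]
R4 ← R4 + (1/4)·R1: [0, 41/4, 6, -7/2, -11/4]
R5 ← R5 + (3/4)·R1: [0, 31/4, -4, -1/2, -1/4]
R3 ← R3 − (26/33)·R2: [0, 0, -58/11, 32/11, 1/33]
R4 ← R4 − (41/99)·R2: [0, 0, 280/33, -464/33, 640/99]
R5 ← R5 − (31/99)·R2: [0, 0, -70/33, -280/33, 665/99]
R4 ← R4 + (140/87)·R3: [0, 0, 0, -272/29, 1700/261]
R5 ← R5 − (35/87)·R3: [0, 0, 0, -280/29, 1750/261]
R5 ← R5 − (35/34)·R4: [0, 0, 0, 0, 0]
4 nonzero rows, so the 5 vectors span a space of dimension 4.
Since 4 < 5, the vectors are linearly dependent.

no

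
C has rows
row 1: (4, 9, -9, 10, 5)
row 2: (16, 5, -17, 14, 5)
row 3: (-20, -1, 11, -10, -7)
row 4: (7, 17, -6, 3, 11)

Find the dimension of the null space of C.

1

Row reduce to echelon form.
R2 ← R2 − (4)·R1: [0, -31, 19, -26, -15]
R3 ← R3 + (5)·R1: [0, 44, -34, 40, 18]
R4 ← R4 − (7/4)·R1: [0, 5/4, 39/4, -29/2, 9/4]
R3 ← R3 + (44/31)·R2: [0, 0, -218/31, 96/31, -102/31]
R4 ← R4 + (5/124)·R2: [0, 0, 326/31, -482/31, 51/31]
R4 ← R4 + (163/109)·R3: [0, 0, 0, -1190/109, -357/109]
4 nonzero rows, so rank(C) = 4.
C has 5 columns; by rank–nullity, nullity = 5 − 4 = 1.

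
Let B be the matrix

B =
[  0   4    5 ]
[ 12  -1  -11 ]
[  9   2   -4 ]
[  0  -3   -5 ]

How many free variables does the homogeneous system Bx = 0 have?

0

Row reduce to echelon form.
Swap R1 ↔ R2
R3 ← R3 − (3/4)·R1: [0, 11/4, 17/4]
R3 ← R3 − (11/16)·R2: [0, 0, 13/16]
R4 ← R4 + (3/4)·R2: [0, 0, -5/4]
R4 ← R4 + (20/13)·R3: [0, 0, 0]
3 nonzero rows, so rank(B) = 3.
B has 3 columns; by rank–nullity, nullity = 3 − 3 = 0.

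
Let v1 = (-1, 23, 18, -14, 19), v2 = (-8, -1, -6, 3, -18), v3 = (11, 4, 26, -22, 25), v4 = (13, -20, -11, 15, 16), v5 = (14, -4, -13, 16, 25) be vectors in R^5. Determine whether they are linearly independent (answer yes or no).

no

Form the matrix with these vectors as rows and row reduce.
R2 ← R2 − (8)·R1: [0, -185, -150, 115, -170]
R3 ← R3 + (11)·R1: [0, 257, 224, -176, 234]
R4 ← R4 + (13)·R1: [0, 279, 223, -167, 263]
R5 ← R5 + (14)·R1: [0, 318, 239, -180, 291]
R3 ← R3 + (257/185)·R2: [0, 0, 578/37, -601/37, -80/37]
R4 ← R4 + (279/185)·R2: [0, 0, -119/37, 238/37, 245/37]
R5 ← R5 + (318/185)·R2: [0, 0, -697/37, 654/37, -45/37]
R4 ← R4 + (7/34)·R3: [0, 0, 0, 105/34, 105/17]
R5 ← R5 + (41/34)·R3: [0, 0, 0, -65/34, -65/17]
R5 ← R5 + (13/21)·R4: [0, 0, 0, 0, 0]
4 nonzero rows, so the 5 vectors span a space of dimension 4.
Since 4 < 5, the vectors are linearly dependent.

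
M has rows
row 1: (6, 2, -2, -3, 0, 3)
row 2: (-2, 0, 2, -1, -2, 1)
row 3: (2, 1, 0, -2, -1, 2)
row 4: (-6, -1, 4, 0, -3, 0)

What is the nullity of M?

Row reduce to echelon form.
R2 ← R2 + (1/3)·R1: [0, 2/3, 4/3, -2, -2, 2]
R3 ← R3 − (1/3)·R1: [0, 1/3, 2/3, -1, -1, 1]
R4 ← R4 + R1: [0, 1, 2, -3, -3, 3]
R3 ← R3 − (1/2)·R2: [0, 0, 0, 0, 0, 0]
R4 ← R4 − (3/2)·R2: [0, 0, 0, 0, 0, 0]
2 nonzero rows, so rank(M) = 2.
M has 6 columns; by rank–nullity, nullity = 6 − 2 = 4.

4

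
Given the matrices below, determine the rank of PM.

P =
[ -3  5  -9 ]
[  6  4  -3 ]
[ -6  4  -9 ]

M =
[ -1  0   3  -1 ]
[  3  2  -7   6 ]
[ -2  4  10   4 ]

2

First compute PM:
[[ 36, -26, -134,  -3],
 [ 12,  -4, -40,   6],
 [ 36, -28, -136,  -6]]
Now row reduce the product.
R2 ← R2 − (1/3)·R1: [0, 14/3, 14/3, 7]
R3 ← R3 − R1: [0, -2, -2, -3]
R3 ← R3 + (3/7)·R2: [0, 0, 0, 0]
2 nonzero rows, so rank(PM) = 2.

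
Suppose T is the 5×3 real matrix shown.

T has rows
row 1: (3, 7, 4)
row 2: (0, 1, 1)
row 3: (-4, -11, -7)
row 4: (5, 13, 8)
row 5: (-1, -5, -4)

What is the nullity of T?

Row reduce to echelon form.
R3 ← R3 + (4/3)·R1: [0, -5/3, -5/3]
R4 ← R4 − (5/3)·R1: [0, 4/3, 4/3]
R5 ← R5 + (1/3)·R1: [0, -8/3, -8/3]
R3 ← R3 + (5/3)·R2: [0, 0, 0]
R4 ← R4 − (4/3)·R2: [0, 0, 0]
R5 ← R5 + (8/3)·R2: [0, 0, 0]
2 nonzero rows, so rank(T) = 2.
T has 3 columns; by rank–nullity, nullity = 3 − 2 = 1.

1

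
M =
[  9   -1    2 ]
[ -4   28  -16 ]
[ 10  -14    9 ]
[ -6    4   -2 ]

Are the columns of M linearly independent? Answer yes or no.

yes

Row reduce M to echelon form.
R2 ← R2 + (4/9)·R1: [0, 248/9, -136/9]
R3 ← R3 − (10/9)·R1: [0, -116/9, 61/9]
R4 ← R4 + (2/3)·R1: [0, 10/3, -2/3]
R3 ← R3 + (29/62)·R2: [0, 0, -9/31]
R4 ← R4 − (15/124)·R2: [0, 0, 36/31]
R4 ← R4 + (4)·R3: [0, 0, 0]
3 pivots among 3 columns.
Every column is a pivot column, so the columns are linearly independent.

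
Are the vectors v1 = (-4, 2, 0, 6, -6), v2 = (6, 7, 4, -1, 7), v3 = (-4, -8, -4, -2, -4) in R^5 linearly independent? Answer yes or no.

no

Form the matrix with these vectors as rows and row reduce.
R2 ← R2 + (3/2)·R1: [0, 10, 4, 8, -2]
R3 ← R3 − R1: [0, -10, -4, -8, 2]
R3 ← R3 + R2: [0, 0, 0, 0, 0]
2 nonzero rows, so the 3 vectors span a space of dimension 2.
Since 2 < 3, the vectors are linearly dependent.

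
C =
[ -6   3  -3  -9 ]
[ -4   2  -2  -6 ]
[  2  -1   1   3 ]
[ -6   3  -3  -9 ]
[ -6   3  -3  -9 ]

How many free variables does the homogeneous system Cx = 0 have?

Row reduce to echelon form.
R2 ← R2 − (2/3)·R1: [0, 0, 0, 0]
R3 ← R3 + (1/3)·R1: [0, 0, 0, 0]
R4 ← R4 − R1: [0, 0, 0, 0]
R5 ← R5 − R1: [0, 0, 0, 0]
1 nonzero row, so rank(C) = 1.
C has 4 columns; by rank–nullity, nullity = 4 − 1 = 3.

3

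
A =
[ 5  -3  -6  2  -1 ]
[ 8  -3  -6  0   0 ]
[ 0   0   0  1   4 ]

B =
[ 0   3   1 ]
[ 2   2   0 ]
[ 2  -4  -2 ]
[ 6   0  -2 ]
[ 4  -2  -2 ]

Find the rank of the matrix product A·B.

First compute AB:
[[-10,  35,  15],
 [-18,  42,  20],
 [ 22,  -8, -10]]
Now row reduce the product.
R2 ← R2 − (9/5)·R1: [0, -21, -7]
R3 ← R3 + (11/5)·R1: [0, 69, 23]
R3 ← R3 + (23/7)·R2: [0, 0, 0]
2 nonzero rows, so rank(AB) = 2.

2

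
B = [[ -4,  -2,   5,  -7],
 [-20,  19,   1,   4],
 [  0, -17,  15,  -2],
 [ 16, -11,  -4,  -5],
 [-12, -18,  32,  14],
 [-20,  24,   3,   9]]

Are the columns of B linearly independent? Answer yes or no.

Row reduce B to echelon form.
R2 ← R2 − (5)·R1: [0, 29, -24, 39]
R4 ← R4 + (4)·R1: [0, -19, 16, -33]
R5 ← R5 − (3)·R1: [0, -12, 17, 35]
R6 ← R6 − (5)·R1: [0, 34, -22, 44]
R3 ← R3 + (17/29)·R2: [0, 0, 27/29, 605/29]
R4 ← R4 + (19/29)·R2: [0, 0, 8/29, -216/29]
R5 ← R5 + (12/29)·R2: [0, 0, 205/29, 1483/29]
R6 ← R6 − (34/29)·R2: [0, 0, 178/29, -50/29]
R4 ← R4 − (8/27)·R3: [0, 0, 0, -368/27]
R5 ← R5 − (205/27)·R3: [0, 0, 0, -2896/27]
R6 ← R6 − (178/27)·R3: [0, 0, 0, -3760/27]
R5 ← R5 − (181/23)·R4: [0, 0, 0, 0]
R6 ← R6 − (235/23)·R4: [0, 0, 0, 0]
4 pivots among 4 columns.
Every column is a pivot column, so the columns are linearly independent.

yes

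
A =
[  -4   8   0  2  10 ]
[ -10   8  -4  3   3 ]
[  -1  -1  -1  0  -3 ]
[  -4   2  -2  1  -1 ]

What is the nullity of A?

3

Row reduce to echelon form.
R2 ← R2 − (5/2)·R1: [0, -12, -4, -2, -22]
R3 ← R3 − (1/4)·R1: [0, -3, -1, -1/2, -11/2]
R4 ← R4 − R1: [0, -6, -2, -1, -11]
R3 ← R3 − (1/4)·R2: [0, 0, 0, 0, 0]
R4 ← R4 − (1/2)·R2: [0, 0, 0, 0, 0]
2 nonzero rows, so rank(A) = 2.
A has 5 columns; by rank–nullity, nullity = 5 − 2 = 3.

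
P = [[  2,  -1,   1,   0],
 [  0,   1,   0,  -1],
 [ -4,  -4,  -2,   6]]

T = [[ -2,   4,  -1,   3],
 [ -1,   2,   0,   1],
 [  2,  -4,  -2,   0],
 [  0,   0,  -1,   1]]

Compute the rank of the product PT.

First compute PT:
[[ -1,   2,  -4,   5],
 [ -1,   2,   1,   0],
 [  8, -16,   2, -10]]
Now row reduce the product.
R2 ← R2 − R1: [0, 0, 5, -5]
R3 ← R3 + (8)·R1: [0, 0, -30, 30]
R3 ← R3 + (6)·R2: [0, 0, 0, 0]
2 nonzero rows, so rank(PT) = 2.

2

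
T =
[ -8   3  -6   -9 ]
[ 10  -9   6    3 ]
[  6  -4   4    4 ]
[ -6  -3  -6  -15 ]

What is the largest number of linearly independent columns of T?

Row reduce to echelon form.
R2 ← R2 + (5/4)·R1: [0, -21/4, -3/2, -33/4]
R3 ← R3 + (3/4)·R1: [0, -7/4, -1/2, -11/4]
R4 ← R4 − (3/4)·R1: [0, -21/4, -3/2, -33/4]
R3 ← R3 − (1/3)·R2: [0, 0, 0, 0]
R4 ← R4 − R2: [0, 0, 0, 0]
Echelon form has 2 nonzero rows, so rank(T) = 2.
The rank gives the maximum number of linearly independent columns: 2.

2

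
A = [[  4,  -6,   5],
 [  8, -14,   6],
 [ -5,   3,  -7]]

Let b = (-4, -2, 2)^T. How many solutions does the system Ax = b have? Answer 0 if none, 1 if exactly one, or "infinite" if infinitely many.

1

Row reduce the augmented matrix [A | b].
R2 ← R2 − (2)·R1: [0, -2, -4, 6]
R3 ← R3 + (5/4)·R1: [0, -9/2, -3/4, -3]
R3 ← R3 − (9/4)·R2: [0, 0, 33/4, -33/2]
The echelon form has 3 nonzero rows, and every pivot lies in the first 3 columns, so rank(A) = rank([A|b]) = 3.
The system is consistent.
rank = 3 = number of unknowns, so the solution is unique.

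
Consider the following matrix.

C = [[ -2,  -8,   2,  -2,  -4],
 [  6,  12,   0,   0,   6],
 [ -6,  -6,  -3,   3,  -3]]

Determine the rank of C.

2

Row reduce to echelon form.
R2 ← R2 + (3)·R1: [0, -12, 6, -6, -6]
R3 ← R3 − (3)·R1: [0, 18, -9, 9, 9]
R3 ← R3 + (3/2)·R2: [0, 0, 0, 0, 0]
Echelon form has 2 nonzero rows, so rank(C) = 2.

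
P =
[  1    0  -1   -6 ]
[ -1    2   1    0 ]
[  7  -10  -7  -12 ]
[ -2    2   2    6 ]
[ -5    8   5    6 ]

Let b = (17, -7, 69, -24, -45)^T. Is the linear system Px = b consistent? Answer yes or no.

yes

Row reduce the augmented matrix [P | b].
R2 ← R2 + R1: [0, 2, 0, -6, 10]
R3 ← R3 − (7)·R1: [0, -10, 0, 30, -50]
R4 ← R4 + (2)·R1: [0, 2, 0, -6, 10]
R5 ← R5 + (5)·R1: [0, 8, 0, -24, 40]
R3 ← R3 + (5)·R2: [0, 0, 0, 0, 0]
R4 ← R4 − R2: [0, 0, 0, 0, 0]
R5 ← R5 − (4)·R2: [0, 0, 0, 0, 0]
The echelon form has 2 nonzero rows, and every pivot lies in the first 4 columns, so rank(P) = rank([P|b]) = 2.
The system is consistent.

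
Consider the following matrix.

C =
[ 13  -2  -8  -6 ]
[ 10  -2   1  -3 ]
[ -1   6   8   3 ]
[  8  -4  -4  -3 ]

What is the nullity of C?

0

Row reduce to echelon form.
R2 ← R2 − (10/13)·R1: [0, -6/13, 93/13, 21/13]
R3 ← R3 + (1/13)·R1: [0, 76/13, 96/13, 33/13]
R4 ← R4 − (8/13)·R1: [0, -36/13, 12/13, 9/13]
R3 ← R3 + (38/3)·R2: [0, 0, 98, 23]
R4 ← R4 − (6)·R2: [0, 0, -42, -9]
R4 ← R4 + (3/7)·R3: [0, 0, 0, 6/7]
4 nonzero rows, so rank(C) = 4.
C has 4 columns; by rank–nullity, nullity = 4 − 4 = 0.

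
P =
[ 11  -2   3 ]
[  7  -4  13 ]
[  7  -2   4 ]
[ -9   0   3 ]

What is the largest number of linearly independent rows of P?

3

Row reduce to echelon form.
R2 ← R2 − (7/11)·R1: [0, -30/11, 122/11]
R3 ← R3 − (7/11)·R1: [0, -8/11, 23/11]
R4 ← R4 + (9/11)·R1: [0, -18/11, 60/11]
R3 ← R3 − (4/15)·R2: [0, 0, -13/15]
R4 ← R4 − (3/5)·R2: [0, 0, -6/5]
R4 ← R4 − (18/13)·R3: [0, 0, 0]
Echelon form has 3 nonzero rows, so rank(P) = 3.
The rank gives the maximum number of linearly independent rows: 3.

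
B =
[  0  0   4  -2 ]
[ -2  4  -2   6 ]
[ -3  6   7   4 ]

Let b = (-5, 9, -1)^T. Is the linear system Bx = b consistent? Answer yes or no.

no

Row reduce the augmented matrix [B | b].
Swap R1 ↔ R2
R3 ← R3 − (3/2)·R1: [0, 0, 10, -5, -29/2]
R3 ← R3 − (5/2)·R2: [0, 0, 0, 0, -2]
The echelon form has 3 nonzero rows; the last pivot sits in the augmented column, so rank(B) = 2 but rank([B|b]) = 3.
Since the ranks differ, the system is inconsistent.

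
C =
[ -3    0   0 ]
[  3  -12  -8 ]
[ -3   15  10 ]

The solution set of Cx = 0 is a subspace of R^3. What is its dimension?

1

Row reduce to echelon form.
R2 ← R2 + R1: [0, -12, -8]
R3 ← R3 − R1: [0, 15, 10]
R3 ← R3 + (5/4)·R2: [0, 0, 0]
2 nonzero rows, so rank(C) = 2.
C has 3 columns; by rank–nullity, nullity = 3 − 2 = 1.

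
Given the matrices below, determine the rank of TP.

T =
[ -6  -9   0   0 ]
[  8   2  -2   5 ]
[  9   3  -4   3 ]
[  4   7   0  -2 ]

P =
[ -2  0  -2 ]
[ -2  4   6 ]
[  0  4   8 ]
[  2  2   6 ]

2

First compute TP:
[[ 30, -36, -42],
 [-10,  10,  10],
 [-18,   2, -14],
 [-26,  24,  22]]
Now row reduce the product.
R2 ← R2 + (1/3)·R1: [0, -2, -4]
R3 ← R3 + (3/5)·R1: [0, -98/5, -196/5]
R4 ← R4 + (13/15)·R1: [0, -36/5, -72/5]
R3 ← R3 − (49/5)·R2: [0, 0, 0]
R4 ← R4 − (18/5)·R2: [0, 0, 0]
2 nonzero rows, so rank(TP) = 2.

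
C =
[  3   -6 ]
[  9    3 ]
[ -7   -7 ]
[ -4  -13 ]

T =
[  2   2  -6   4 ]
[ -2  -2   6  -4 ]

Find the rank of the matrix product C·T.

1

First compute CT:
[[ 18,  18, -54,  36],
 [ 12,  12, -36,  24],
 [  0,   0,   0,   0],
 [ 18,  18, -54,  36]]
Now row reduce the product.
R2 ← R2 − (2/3)·R1: [0, 0, 0, 0]
R4 ← R4 − R1: [0, 0, 0, 0]
1 nonzero row, so rank(CT) = 1.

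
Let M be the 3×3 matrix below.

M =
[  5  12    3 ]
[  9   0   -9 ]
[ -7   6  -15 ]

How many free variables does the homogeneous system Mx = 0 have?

0

Row reduce to echelon form.
R2 ← R2 − (9/5)·R1: [0, -108/5, -72/5]
R3 ← R3 + (7/5)·R1: [0, 114/5, -54/5]
R3 ← R3 + (19/18)·R2: [0, 0, -26]
3 nonzero rows, so rank(M) = 3.
M has 3 columns; by rank–nullity, nullity = 3 − 3 = 0.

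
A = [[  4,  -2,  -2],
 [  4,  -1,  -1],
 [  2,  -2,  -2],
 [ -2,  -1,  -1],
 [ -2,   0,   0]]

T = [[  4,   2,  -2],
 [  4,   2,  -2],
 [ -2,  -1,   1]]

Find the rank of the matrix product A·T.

First compute AT:
[[ 12,   6,  -6],
 [ 14,   7,  -7],
 [  4,   2,  -2],
 [-10,  -5,   5],
 [ -8,  -4,   4]]
Now row reduce the product.
R2 ← R2 − (7/6)·R1: [0, 0, 0]
R3 ← R3 − (1/3)·R1: [0, 0, 0]
R4 ← R4 + (5/6)·R1: [0, 0, 0]
R5 ← R5 + (2/3)·R1: [0, 0, 0]
1 nonzero row, so rank(AT) = 1.

1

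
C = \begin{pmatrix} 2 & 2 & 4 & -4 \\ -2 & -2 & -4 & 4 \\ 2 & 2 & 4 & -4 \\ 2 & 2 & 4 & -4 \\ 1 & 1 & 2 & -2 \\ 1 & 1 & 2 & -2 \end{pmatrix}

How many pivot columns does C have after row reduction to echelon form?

Row reduce to echelon form.
R2 ← R2 + R1: [0, 0, 0, 0]
R3 ← R3 − R1: [0, 0, 0, 0]
R4 ← R4 − R1: [0, 0, 0, 0]
R5 ← R5 − (1/2)·R1: [0, 0, 0, 0]
R6 ← R6 − (1/2)·R1: [0, 0, 0, 0]
Echelon form has 1 nonzero row, so rank(C) = 1.
Each nonzero row contributes one pivot column: 1 pivot columns.

1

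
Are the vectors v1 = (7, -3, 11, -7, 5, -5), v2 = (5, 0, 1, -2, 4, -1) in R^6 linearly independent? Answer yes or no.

yes

Form the matrix with these vectors as rows and row reduce.
R2 ← R2 − (5/7)·R1: [0, 15/7, -48/7, 3, 3/7, 18/7]
2 nonzero rows, so the 2 vectors span a space of dimension 2.
Since 2 = 2, the vectors are linearly independent.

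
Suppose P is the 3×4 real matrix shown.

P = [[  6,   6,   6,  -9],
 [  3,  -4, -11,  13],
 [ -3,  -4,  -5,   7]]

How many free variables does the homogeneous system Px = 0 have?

2

Row reduce to echelon form.
R2 ← R2 − (1/2)·R1: [0, -7, -14, 35/2]
R3 ← R3 + (1/2)·R1: [0, -1, -2, 5/2]
R3 ← R3 − (1/7)·R2: [0, 0, 0, 0]
2 nonzero rows, so rank(P) = 2.
P has 4 columns; by rank–nullity, nullity = 4 − 2 = 2.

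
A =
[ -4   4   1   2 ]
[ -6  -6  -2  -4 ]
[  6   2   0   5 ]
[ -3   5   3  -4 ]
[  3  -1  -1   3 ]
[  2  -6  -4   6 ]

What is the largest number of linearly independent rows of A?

3

Row reduce to echelon form.
R2 ← R2 − (3/2)·R1: [0, -12, -7/2, -7]
R3 ← R3 + (3/2)·R1: [0, 8, 3/2, 8]
R4 ← R4 − (3/4)·R1: [0, 2, 9/4, -11/2]
R5 ← R5 + (3/4)·R1: [0, 2, -1/4, 9/2]
R6 ← R6 + (1/2)·R1: [0, -4, -7/2, 7]
R3 ← R3 + (2/3)·R2: [0, 0, -5/6, 10/3]
R4 ← R4 + (1/6)·R2: [0, 0, 5/3, -20/3]
R5 ← R5 + (1/6)·R2: [0, 0, -5/6, 10/3]
R6 ← R6 − (1/3)·R2: [0, 0, -7/3, 28/3]
R4 ← R4 + (2)·R3: [0, 0, 0, 0]
R5 ← R5 − R3: [0, 0, 0, 0]
R6 ← R6 − (14/5)·R3: [0, 0, 0, 0]
Echelon form has 3 nonzero rows, so rank(A) = 3.
The rank gives the maximum number of linearly independent rows: 3.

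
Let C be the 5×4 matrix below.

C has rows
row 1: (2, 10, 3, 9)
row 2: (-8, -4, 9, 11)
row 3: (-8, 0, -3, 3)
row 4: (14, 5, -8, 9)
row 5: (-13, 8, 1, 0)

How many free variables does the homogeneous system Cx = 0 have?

Row reduce to echelon form.
R2 ← R2 + (4)·R1: [0, 36, 21, 47]
R3 ← R3 + (4)·R1: [0, 40, 9, 39]
R4 ← R4 − (7)·R1: [0, -65, -29, -54]
R5 ← R5 + (13/2)·R1: [0, 73, 41/2, 117/2]
R3 ← R3 − (10/9)·R2: [0, 0, -43/3, -119/9]
R4 ← R4 + (65/36)·R2: [0, 0, 107/12, 1111/36]
R5 ← R5 − (73/36)·R2: [0, 0, -265/12, -1325/36]
R4 ← R4 + (107/172)·R3: [0, 0, 0, 2920/129]
R5 ← R5 − (265/172)·R3: [0, 0, 0, -2120/129]
R5 ← R5 + (53/73)·R4: [0, 0, 0, 0]
4 nonzero rows, so rank(C) = 4.
C has 4 columns; by rank–nullity, nullity = 4 − 4 = 0.

0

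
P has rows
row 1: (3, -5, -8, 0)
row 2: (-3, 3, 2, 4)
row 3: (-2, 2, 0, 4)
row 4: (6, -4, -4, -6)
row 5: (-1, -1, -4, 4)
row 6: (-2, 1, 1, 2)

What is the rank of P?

3

Row reduce to echelon form.
R2 ← R2 + R1: [0, -2, -6, 4]
R3 ← R3 + (2/3)·R1: [0, -4/3, -16/3, 4]
R4 ← R4 − (2)·R1: [0, 6, 12, -6]
R5 ← R5 + (1/3)·R1: [0, -8/3, -20/3, 4]
R6 ← R6 + (2/3)·R1: [0, -7/3, -13/3, 2]
R3 ← R3 − (2/3)·R2: [0, 0, -4/3, 4/3]
R4 ← R4 + (3)·R2: [0, 0, -6, 6]
R5 ← R5 − (4/3)·R2: [0, 0, 4/3, -4/3]
R6 ← R6 − (7/6)·R2: [0, 0, 8/3, -8/3]
R4 ← R4 − (9/2)·R3: [0, 0, 0, 0]
R5 ← R5 + R3: [0, 0, 0, 0]
R6 ← R6 + (2)·R3: [0, 0, 0, 0]
Echelon form has 3 nonzero rows, so rank(P) = 3.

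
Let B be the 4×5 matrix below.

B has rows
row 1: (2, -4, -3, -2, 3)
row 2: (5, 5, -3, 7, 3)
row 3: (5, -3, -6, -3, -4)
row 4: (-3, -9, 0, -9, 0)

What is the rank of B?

Row reduce to echelon form.
R2 ← R2 − (5/2)·R1: [0, 15, 9/2, 12, -9/2]
R3 ← R3 − (5/2)·R1: [0, 7, 3/2, 2, -23/2]
R4 ← R4 + (3/2)·R1: [0, -15, -9/2, -12, 9/2]
R3 ← R3 − (7/15)·R2: [0, 0, -3/5, -18/5, -47/5]
R4 ← R4 + R2: [0, 0, 0, 0, 0]
Echelon form has 3 nonzero rows, so rank(B) = 3.

3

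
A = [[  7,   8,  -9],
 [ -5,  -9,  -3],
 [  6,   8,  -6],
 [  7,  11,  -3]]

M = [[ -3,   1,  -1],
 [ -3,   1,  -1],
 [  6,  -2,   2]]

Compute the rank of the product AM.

1

First compute AM:
[[-99,  33, -33],
 [ 24,  -8,   8],
 [-78,  26, -26],
 [-72,  24, -24]]
Now row reduce the product.
R2 ← R2 + (8/33)·R1: [0, 0, 0]
R3 ← R3 − (26/33)·R1: [0, 0, 0]
R4 ← R4 − (8/11)·R1: [0, 0, 0]
1 nonzero row, so rank(AM) = 1.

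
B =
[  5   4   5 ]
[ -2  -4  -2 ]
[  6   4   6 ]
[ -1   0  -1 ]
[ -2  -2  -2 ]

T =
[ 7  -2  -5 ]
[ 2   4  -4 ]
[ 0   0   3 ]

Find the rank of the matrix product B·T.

First compute BT:
[[ 43,   6, -26],
 [-22, -12,  20],
 [ 50,   4, -28],
 [ -7,   2,   2],
 [-18,  -4,  12]]
Now row reduce the product.
R2 ← R2 + (22/43)·R1: [0, -384/43, 288/43]
R3 ← R3 − (50/43)·R1: [0, -128/43, 96/43]
R4 ← R4 + (7/43)·R1: [0, 128/43, -96/43]
R5 ← R5 + (18/43)·R1: [0, -64/43, 48/43]
R3 ← R3 − (1/3)·R2: [0, 0, 0]
R4 ← R4 + (1/3)·R2: [0, 0, 0]
R5 ← R5 − (1/6)·R2: [0, 0, 0]
2 nonzero rows, so rank(BT) = 2.

2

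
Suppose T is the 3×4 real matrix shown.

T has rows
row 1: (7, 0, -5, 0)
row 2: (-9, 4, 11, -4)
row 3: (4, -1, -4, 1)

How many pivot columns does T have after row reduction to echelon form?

Row reduce to echelon form.
R2 ← R2 + (9/7)·R1: [0, 4, 32/7, -4]
R3 ← R3 − (4/7)·R1: [0, -1, -8/7, 1]
R3 ← R3 + (1/4)·R2: [0, 0, 0, 0]
Echelon form has 2 nonzero rows, so rank(T) = 2.
Each nonzero row contributes one pivot column: 2 pivot columns.

2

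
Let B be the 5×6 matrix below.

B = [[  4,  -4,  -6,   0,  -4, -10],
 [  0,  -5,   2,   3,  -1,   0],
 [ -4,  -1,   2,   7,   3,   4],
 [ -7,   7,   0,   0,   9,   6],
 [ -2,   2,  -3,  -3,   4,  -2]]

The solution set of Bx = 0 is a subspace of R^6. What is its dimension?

Row reduce to echelon form.
R3 ← R3 + R1: [0, -5, -4, 7, -1, -6]
R4 ← R4 + (7/4)·R1: [0, 0, -21/2, 0, 2, -23/2]
R5 ← R5 + (1/2)·R1: [0, 0, -6, -3, 2, -7]
R3 ← R3 − R2: [0, 0, -6, 4, 0, -6]
R4 ← R4 − (7/4)·R3: [0, 0, 0, -7, 2, -1]
R5 ← R5 − R3: [0, 0, 0, -7, 2, -1]
R5 ← R5 − R4: [0, 0, 0, 0, 0, 0]
4 nonzero rows, so rank(B) = 4.
B has 6 columns; by rank–nullity, nullity = 6 − 4 = 2.

2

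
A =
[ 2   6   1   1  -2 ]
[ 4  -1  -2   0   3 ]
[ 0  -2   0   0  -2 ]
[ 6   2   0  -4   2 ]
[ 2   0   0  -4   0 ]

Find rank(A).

Row reduce to echelon form.
R2 ← R2 − (2)·R1: [0, -13, -4, -2, 7]
R4 ← R4 − (3)·R1: [0, -16, -3, -7, 8]
R5 ← R5 − R1: [0, -6, -1, -5, 2]
R3 ← R3 − (2/13)·R2: [0, 0, 8/13, 4/13, -40/13]
R4 ← R4 − (16/13)·R2: [0, 0, 25/13, -59/13, -8/13]
R5 ← R5 − (6/13)·R2: [0, 0, 11/13, -53/13, -16/13]
R4 ← R4 − (25/8)·R3: [0, 0, 0, -11/2, 9]
R5 ← R5 − (11/8)·R3: [0, 0, 0, -9/2, 3]
R5 ← R5 − (9/11)·R4: [0, 0, 0, 0, -48/11]
Echelon form has 5 nonzero rows, so rank(A) = 5.

5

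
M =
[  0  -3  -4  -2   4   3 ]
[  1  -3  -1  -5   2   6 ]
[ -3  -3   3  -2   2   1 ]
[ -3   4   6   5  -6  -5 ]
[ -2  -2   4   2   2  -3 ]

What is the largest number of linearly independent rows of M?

5

Row reduce to echelon form.
Swap R1 ↔ R2
R3 ← R3 + (3)·R1: [0, -12, 0, -17, 8, 19]
R4 ← R4 + (3)·R1: [0, -5, 3, -10, 0, 13]
R5 ← R5 + (2)·R1: [0, -8, 2, -8, 6, 9]
R3 ← R3 − (4)·R2: [0, 0, 16, -9, -8, 7]
R4 ← R4 − (5/3)·R2: [0, 0, 29/3, -20/3, -20/3, 8]
R5 ← R5 − (8/3)·R2: [0, 0, 38/3, -8/3, -14/3, 1]
R4 ← R4 − (29/48)·R3: [0, 0, 0, -59/48, -11/6, 181/48]
R5 ← R5 − (19/24)·R3: [0, 0, 0, 107/24, 5/3, -109/24]
R5 ← R5 + (214/59)·R4: [0, 0, 0, 0, -294/59, 539/59]
Echelon form has 5 nonzero rows, so rank(M) = 5.
The rank gives the maximum number of linearly independent rows: 5.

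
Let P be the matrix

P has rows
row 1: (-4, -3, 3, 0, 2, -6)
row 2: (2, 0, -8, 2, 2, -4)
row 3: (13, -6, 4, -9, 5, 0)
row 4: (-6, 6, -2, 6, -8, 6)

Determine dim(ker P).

Row reduce to echelon form.
R2 ← R2 + (1/2)·R1: [0, -3/2, -13/2, 2, 3, -7]
R3 ← R3 + (13/4)·R1: [0, -63/4, 55/4, -9, 23/2, -39/2]
R4 ← R4 − (3/2)·R1: [0, 21/2, -13/2, 6, -11, 15]
R3 ← R3 − (21/2)·R2: [0, 0, 82, -30, -20, 54]
R4 ← R4 + (7)·R2: [0, 0, -52, 20, 10, -34]
R4 ← R4 + (26/41)·R3: [0, 0, 0, 40/41, -110/41, 10/41]
4 nonzero rows, so rank(P) = 4.
P has 6 columns; by rank–nullity, nullity = 6 − 4 = 2.

2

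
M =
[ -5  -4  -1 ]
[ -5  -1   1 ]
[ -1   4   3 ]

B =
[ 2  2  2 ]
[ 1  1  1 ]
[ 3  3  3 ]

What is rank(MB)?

1

First compute MB:
[[-17, -17, -17],
 [ -8,  -8,  -8],
 [ 11,  11,  11]]
Now row reduce the product.
R2 ← R2 − (8/17)·R1: [0, 0, 0]
R3 ← R3 + (11/17)·R1: [0, 0, 0]
1 nonzero row, so rank(MB) = 1.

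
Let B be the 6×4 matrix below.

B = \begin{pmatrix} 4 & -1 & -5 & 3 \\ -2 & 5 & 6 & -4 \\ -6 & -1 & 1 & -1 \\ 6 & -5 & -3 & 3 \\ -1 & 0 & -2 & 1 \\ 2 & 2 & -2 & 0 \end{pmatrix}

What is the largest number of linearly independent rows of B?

Row reduce to echelon form.
R2 ← R2 + (1/2)·R1: [0, 9/2, 7/2, -5/2]
R3 ← R3 + (3/2)·R1: [0, -5/2, -13/2, 7/2]
R4 ← R4 − (3/2)·R1: [0, -7/2, 9/2, -3/2]
R5 ← R5 + (1/4)·R1: [0, -1/4, -13/4, 7/4]
R6 ← R6 − (1/2)·R1: [0, 5/2, 1/2, -3/2]
R3 ← R3 + (5/9)·R2: [0, 0, -41/9, 19/9]
R4 ← R4 + (7/9)·R2: [0, 0, 65/9, -31/9]
R5 ← R5 + (1/18)·R2: [0, 0, -55/18, 29/18]
R6 ← R6 − (5/9)·R2: [0, 0, -13/9, -1/9]
R4 ← R4 + (65/41)·R3: [0, 0, 0, -4/41]
R5 ← R5 − (55/82)·R3: [0, 0, 0, 8/41]
R6 ← R6 − (13/41)·R3: [0, 0, 0, -32/41]
R5 ← R5 + (2)·R4: [0, 0, 0, 0]
R6 ← R6 − (8)·R4: [0, 0, 0, 0]
Echelon form has 4 nonzero rows, so rank(B) = 4.
The rank gives the maximum number of linearly independent rows: 4.

4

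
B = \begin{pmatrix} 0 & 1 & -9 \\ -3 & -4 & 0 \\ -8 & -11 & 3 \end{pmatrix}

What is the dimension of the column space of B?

Row reduce to echelon form.
Swap R1 ↔ R2
R3 ← R3 − (8/3)·R1: [0, -1/3, 3]
R3 ← R3 + (1/3)·R2: [0, 0, 0]
Echelon form has 2 nonzero rows, so rank(B) = 2.
The column space has dimension equal to the rank: 2.

2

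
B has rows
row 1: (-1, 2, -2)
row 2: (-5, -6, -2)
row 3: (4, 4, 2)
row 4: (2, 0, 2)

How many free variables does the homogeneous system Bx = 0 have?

1

Row reduce to echelon form.
R2 ← R2 − (5)·R1: [0, -16, 8]
R3 ← R3 + (4)·R1: [0, 12, -6]
R4 ← R4 + (2)·R1: [0, 4, -2]
R3 ← R3 + (3/4)·R2: [0, 0, 0]
R4 ← R4 + (1/4)·R2: [0, 0, 0]
2 nonzero rows, so rank(B) = 2.
B has 3 columns; by rank–nullity, nullity = 3 − 2 = 1.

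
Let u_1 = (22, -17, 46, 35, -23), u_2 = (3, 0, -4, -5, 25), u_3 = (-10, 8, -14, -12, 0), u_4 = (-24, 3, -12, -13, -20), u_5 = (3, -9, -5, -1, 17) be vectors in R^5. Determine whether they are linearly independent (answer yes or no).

Form the matrix with these vectors as rows and row reduce.
R2 ← R2 − (3/22)·R1: [0, 51/22, -113/11, -215/22, 619/22]
R3 ← R3 + (5/11)·R1: [0, 3/11, 76/11, 43/11, -115/11]
R4 ← R4 + (12/11)·R1: [0, -171/11, 420/11, 277/11, -496/11]
R5 ← R5 − (3/22)·R1: [0, -147/22, -124/11, -127/22, 443/22]
R3 ← R3 − (2/17)·R2: [0, 0, 138/17, 86/17, -234/17]
R4 ← R4 + (114/17)·R2: [0, 0, -522/17, -686/17, 2441/17]
R5 ← R5 + (49/17)·R2: [0, 0, -695/17, -577/17, 1721/17]
R4 ← R4 + (87/23)·R3: [0, 0, 0, -488/23, 2105/23]
R5 ← R5 + (695/138)·R3: [0, 0, 0, -584/69, 734/23]
R5 ← R5 − (73/183)·R4: [0, 0, 0, 0, -841/183]
5 nonzero rows, so the 5 vectors span a space of dimension 5.
Since 5 = 5, the vectors are linearly independent.

yes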